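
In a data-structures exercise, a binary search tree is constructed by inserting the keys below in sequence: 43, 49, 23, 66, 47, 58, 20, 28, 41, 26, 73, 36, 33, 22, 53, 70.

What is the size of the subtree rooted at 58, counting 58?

2

Insert 43: tree is empty, so 43 becomes the root.
Insert 49: 49 > 43 → go right. Place as right child of 43.
Insert 23: 23 < 43 → go left. Place as left child of 43.
Insert 66: 66 > 43 → go right; 66 > 49 → go right. Place as right child of 49.
Insert 47: 47 > 43 → go right; 47 < 49 → go left. Place as left child of 49.
Insert 58: 58 > 43 → go right; 58 > 49 → go right; 58 < 66 → go left. Place as left child of 66.
Insert 20: 20 < 43 → go left; 20 < 23 → go left. Place as left child of 23.
Insert 28: 28 < 43 → go left; 28 > 23 → go right. Place as right child of 23.
Insert 41: 41 < 43 → go left; 41 > 23 → go right; 41 > 28 → go right. Place as right child of 28.
Insert 26: 26 < 43 → go left; 26 > 23 → go right; 26 < 28 → go left. Place as left child of 28.
Insert 73: 73 > 43 → go right; 73 > 49 → go right; 73 > 66 → go right. Place as right child of 66.
Insert 36: 36 < 43 → go left; 36 > 23 → go right; 36 > 28 → go right; 36 < 41 → go left. Place as left child of 41.
Insert 33: 33 < 43 → go left; 33 > 23 → go right; 33 > 28 → go right; 33 < 41 → go left; 33 < 36 → go left. Place as left child of 36.
Insert 22: 22 < 43 → go left; 22 < 23 → go left; 22 > 20 → go right. Place as right child of 20.
Insert 53: 53 > 43 → go right; 53 > 49 → go right; 53 < 66 → go left; 53 < 58 → go left. Place as left child of 58.
Insert 70: 70 > 43 → go right; 70 > 49 → go right; 70 > 66 → go right; 70 < 73 → go left. Place as left child of 73.

Subtree rooted at 58 contains: 58, 53 — 2 nodes.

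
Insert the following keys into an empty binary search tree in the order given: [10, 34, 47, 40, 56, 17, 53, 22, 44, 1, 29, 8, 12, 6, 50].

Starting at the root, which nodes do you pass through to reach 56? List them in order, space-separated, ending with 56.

10 34 47 56

10: root
34: right child of 10 (depth 1)
47: right child of 34 (depth 2)
40: left child of 47 (depth 3)
56: right child of 47 (depth 3)
17: left child of 34 (depth 2)
53: left child of 56 (depth 4)
22: right child of 17 (depth 3)
44: right child of 40 (depth 4)
1: left child of 10 (depth 1)
29: right child of 22 (depth 4)
8: right child of 1 (depth 2)
12: left child of 17 (depth 3)
6: left child of 8 (depth 3)
50: left child of 53 (depth 5)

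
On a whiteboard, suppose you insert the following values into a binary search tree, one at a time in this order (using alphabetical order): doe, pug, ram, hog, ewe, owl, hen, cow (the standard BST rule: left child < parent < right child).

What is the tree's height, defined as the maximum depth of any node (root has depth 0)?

doe: root
pug: right child of doe (depth 1)
ram: right child of pug (depth 2)
hog: left child of pug (depth 2)
ewe: left child of hog (depth 3)
owl: right child of hog (depth 3)
hen: right child of ewe (depth 4)
cow: left child of doe (depth 1)

The deepest node is hen at depth 4.

4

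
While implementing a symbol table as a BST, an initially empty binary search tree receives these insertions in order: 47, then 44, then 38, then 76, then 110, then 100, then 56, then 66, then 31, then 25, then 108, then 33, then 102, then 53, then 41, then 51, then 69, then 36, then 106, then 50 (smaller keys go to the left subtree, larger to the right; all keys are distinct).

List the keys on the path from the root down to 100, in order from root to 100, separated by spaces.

Insert 47: tree is empty, so 47 becomes the root.
Insert 44: 44 < 47 → go left. Place as left child of 47.
Insert 38: 38 < 47 → go left; 38 < 44 → go left. Place as left child of 44.
Insert 76: 76 > 47 → go right. Place as right child of 47.
Insert 110: 110 > 47 → go right; 110 > 76 → go right. Place as right child of 76.
Insert 100: 100 > 47 → go right; 100 > 76 → go right; 100 < 110 → go left. Place as left child of 110.
Insert 56: 56 > 47 → go right; 56 < 76 → go left. Place as left child of 76.
Insert 66: 66 > 47 → go right; 66 < 76 → go left; 66 > 56 → go right. Place as right child of 56.
Insert 31: 31 < 47 → go left; 31 < 44 → go left; 31 < 38 → go left. Place as left child of 38.
Insert 25: 25 < 47 → go left; 25 < 44 → go left; 25 < 38 → go left; 25 < 31 → go left. Place as left child of 31.
Insert 108: 108 > 47 → go right; 108 > 76 → go right; 108 < 110 → go left; 108 > 100 → go right. Place as right child of 100.
Insert 33: 33 < 47 → go left; 33 < 44 → go left; 33 < 38 → go left; 33 > 31 → go right. Place as right child of 31.
Insert 102: 102 > 47 → go right; 102 > 76 → go right; 102 < 110 → go left; 102 > 100 → go right; 102 < 108 → go left. Place as left child of 108.
Insert 53: 53 > 47 → go right; 53 < 76 → go left; 53 < 56 → go left. Place as left child of 56.
Insert 41: 41 < 47 → go left; 41 < 44 → go left; 41 > 38 → go right. Place as right child of 38.
Insert 51: 51 > 47 → go right; 51 < 76 → go left; 51 < 56 → go left; 51 < 53 → go left. Place as left child of 53.
Insert 69: 69 > 47 → go right; 69 < 76 → go left; 69 > 56 → go right; 69 > 66 → go right. Place as right child of 66.
Insert 36: 36 < 47 → go left; 36 < 44 → go left; 36 < 38 → go left; 36 > 31 → go right; 36 > 33 → go right. Place as right child of 33.
Insert 106: 106 > 47 → go right; 106 > 76 → go right; 106 < 110 → go left; 106 > 100 → go right; 106 < 108 → go left; 106 > 102 → go right. Place as right child of 102.
Insert 50: 50 > 47 → go right; 50 < 76 → go left; 50 < 56 → go left; 50 < 53 → go left; 50 < 51 → go left. Place as left child of 51.

47 76 110 100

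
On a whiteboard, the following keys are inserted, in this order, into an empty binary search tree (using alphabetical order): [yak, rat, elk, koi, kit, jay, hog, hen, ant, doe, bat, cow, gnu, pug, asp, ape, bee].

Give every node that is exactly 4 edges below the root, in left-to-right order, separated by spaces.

doe kit pug

Insert yak: tree is empty, so yak becomes the root.
Insert rat: rat < yak → go left. Place as left child of yak.
Insert elk: elk < yak → go left; elk < rat → go left. Place as left child of rat.
Insert koi: koi < yak → go left; koi < rat → go left; koi > elk → go right. Place as right child of elk.
Insert kit: kit < yak → go left; kit < rat → go left; kit > elk → go right; kit < koi → go left. Place as left child of koi.
Insert jay: jay < yak → go left; jay < rat → go left; jay > elk → go right; jay < koi → go left; jay < kit → go left. Place as left child of kit.
Insert hog: hog < yak → go left; hog < rat → go left; hog > elk → go right; hog < koi → go left; hog < kit → go left; hog < jay → go left. Place as left child of jay.
Insert hen: hen < yak → go left; hen < rat → go left; hen > elk → go right; hen < koi → go left; hen < kit → go left; hen < jay → go left; hen < hog → go left. Place as left child of hog.
Insert ant: ant < yak → go left; ant < rat → go left; ant < elk → go left. Place as left child of elk.
Insert doe: doe < yak → go left; doe < rat → go left; doe < elk → go left; doe > ant → go right. Place as right child of ant.
Insert bat: bat < yak → go left; bat < rat → go left; bat < elk → go left; bat > ant → go right; bat < doe → go left. Place as left child of doe.
Insert cow: cow < yak → go left; cow < rat → go left; cow < elk → go left; cow > ant → go right; cow < doe → go left; cow > bat → go right. Place as right child of bat.
Insert gnu: gnu < yak → go left; gnu < rat → go left; gnu > elk → go right; gnu < koi → go left; gnu < kit → go left; gnu < jay → go left; gnu < hog → go left; gnu < hen → go left. Place as left child of hen.
Insert pug: pug < yak → go left; pug < rat → go left; pug > elk → go right; pug > koi → go right. Place as right child of koi.
Insert asp: asp < yak → go left; asp < rat → go left; asp < elk → go left; asp > ant → go right; asp < doe → go left; asp < bat → go left. Place as left child of bat.
Insert ape: ape < yak → go left; ape < rat → go left; ape < elk → go left; ape > ant → go right; ape < doe → go left; ape < bat → go left; ape < asp → go left. Place as left child of asp.
Insert bee: bee < yak → go left; bee < rat → go left; bee < elk → go left; bee > ant → go right; bee < doe → go left; bee > bat → go right; bee < cow → go left. Place as left child of cow.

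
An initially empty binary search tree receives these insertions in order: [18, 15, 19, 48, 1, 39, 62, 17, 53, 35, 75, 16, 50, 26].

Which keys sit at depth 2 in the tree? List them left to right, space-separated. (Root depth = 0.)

18: root
15: left child of 18 (depth 1)
19: right child of 18 (depth 1)
48: right child of 19 (depth 2)
1: left child of 15 (depth 2)
39: left child of 48 (depth 3)
62: right child of 48 (depth 3)
17: right child of 15 (depth 2)
53: left child of 62 (depth 4)
35: left child of 39 (depth 4)
75: right child of 62 (depth 4)
16: left child of 17 (depth 3)
50: left child of 53 (depth 5)
26: left child of 35 (depth 5)

1 17 48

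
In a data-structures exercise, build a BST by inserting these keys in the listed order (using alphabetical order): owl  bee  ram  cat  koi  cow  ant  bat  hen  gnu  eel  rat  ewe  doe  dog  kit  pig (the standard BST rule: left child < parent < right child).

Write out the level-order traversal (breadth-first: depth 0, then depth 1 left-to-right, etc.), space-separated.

owl: root
bee: left child of owl (depth 1)
ram: right child of owl (depth 1)
cat: right child of bee (depth 2)
koi: right child of cat (depth 3)
cow: left child of koi (depth 4)
ant: left child of bee (depth 2)
bat: right child of ant (depth 3)
hen: right child of cow (depth 5)
gnu: left child of hen (depth 6)
eel: left child of gnu (depth 7)
rat: right child of ram (depth 2)
ewe: right child of eel (depth 8)
doe: left child of eel (depth 8)
dog: right child of doe (depth 9)
kit: right child of hen (depth 6)
pig: left child of ram (depth 2)

owl bee ram ant cat pig rat bat koi cow hen gnu kit eel doe ewe dog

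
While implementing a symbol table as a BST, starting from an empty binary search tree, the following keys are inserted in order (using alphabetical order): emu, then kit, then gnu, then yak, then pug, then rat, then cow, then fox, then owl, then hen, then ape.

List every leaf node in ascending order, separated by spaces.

ape fox hen owl rat

Resulting structure (node: left, right):
  emu: L=cow, R=kit
  kit: L=gnu, R=yak
  gnu: L=fox, R=hen
  yak: L=pug, R=–
  pug: L=owl, R=rat
  rat: L=–, R=–
  cow: L=ape, R=–
  fox: L=–, R=–
  owl: L=–, R=–
  hen: L=–, R=–
  ape: L=–, R=–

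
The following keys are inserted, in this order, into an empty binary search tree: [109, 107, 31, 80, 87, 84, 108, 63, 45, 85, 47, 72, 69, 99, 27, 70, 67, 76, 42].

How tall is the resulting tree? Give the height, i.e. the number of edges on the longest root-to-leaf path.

Resulting structure (node: left, right):
  109: L=107, R=–
  107: L=31, R=108
  31: L=27, R=80
  80: L=63, R=87
  87: L=84, R=99
  84: L=–, R=85
  108: L=–, R=–
  63: L=45, R=72
  45: L=42, R=47
  85: L=–, R=–
  47: L=–, R=–
  72: L=69, R=76
  69: L=67, R=70
  99: L=–, R=–
  27: L=–, R=–
  70: L=–, R=–
  67: L=–, R=–
  76: L=–, R=–
  42: L=–, R=–

The deepest node is 70 at depth 7.

7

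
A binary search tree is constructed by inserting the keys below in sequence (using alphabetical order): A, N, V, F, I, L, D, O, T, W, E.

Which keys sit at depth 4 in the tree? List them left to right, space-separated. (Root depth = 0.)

Insert A: tree is empty, so A becomes the root.
Insert N: N > A → go right. Place as right child of A.
Insert V: V > A → go right; V > N → go right. Place as right child of N.
Insert F: F > A → go right; F < N → go left. Place as left child of N.
Insert I: I > A → go right; I < N → go left; I > F → go right. Place as right child of F.
Insert L: L > A → go right; L < N → go left; L > F → go right; L > I → go right. Place as right child of I.
Insert D: D > A → go right; D < N → go left; D < F → go left. Place as left child of F.
Insert O: O > A → go right; O > N → go right; O < V → go left. Place as left child of V.
Insert T: T > A → go right; T > N → go right; T < V → go left; T > O → go right. Place as right child of O.
Insert W: W > A → go right; W > N → go right; W > V → go right. Place as right child of V.
Insert E: E > A → go right; E < N → go left; E < F → go left; E > D → go right. Place as right child of D.

E L T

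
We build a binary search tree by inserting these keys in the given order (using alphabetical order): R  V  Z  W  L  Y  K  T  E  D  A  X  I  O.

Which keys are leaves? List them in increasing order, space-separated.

A I O T X

Insert R: tree is empty, so R becomes the root.
Insert V: V > R → go right. Place as right child of R.
Insert Z: Z > R → go right; Z > V → go right. Place as right child of V.
Insert W: W > R → go right; W > V → go right; W < Z → go left. Place as left child of Z.
Insert L: L < R → go left. Place as left child of R.
Insert Y: Y > R → go right; Y > V → go right; Y < Z → go left; Y > W → go right. Place as right child of W.
Insert K: K < R → go left; K < L → go left. Place as left child of L.
Insert T: T > R → go right; T < V → go left. Place as left child of V.
Insert E: E < R → go left; E < L → go left; E < K → go left. Place as left child of K.
Insert D: D < R → go left; D < L → go left; D < K → go left; D < E → go left. Place as left child of E.
Insert A: A < R → go left; A < L → go left; A < K → go left; A < E → go left; A < D → go left. Place as left child of D.
Insert X: X > R → go right; X > V → go right; X < Z → go left; X > W → go right; X < Y → go left. Place as left child of Y.
Insert I: I < R → go left; I < L → go left; I < K → go left; I > E → go right. Place as right child of E.
Insert O: O < R → go left; O > L → go right. Place as right child of L.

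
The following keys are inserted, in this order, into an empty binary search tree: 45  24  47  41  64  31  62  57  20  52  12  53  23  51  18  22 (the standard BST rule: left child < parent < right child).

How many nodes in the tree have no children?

Insert 45: tree is empty, so 45 becomes the root.
Insert 24: 24 < 45 → go left. Place as left child of 45.
Insert 47: 47 > 45 → go right. Place as right child of 45.
Insert 41: 41 < 45 → go left; 41 > 24 → go right. Place as right child of 24.
Insert 64: 64 > 45 → go right; 64 > 47 → go right. Place as right child of 47.
Insert 31: 31 < 45 → go left; 31 > 24 → go right; 31 < 41 → go left. Place as left child of 41.
Insert 62: 62 > 45 → go right; 62 > 47 → go right; 62 < 64 → go left. Place as left child of 64.
Insert 57: 57 > 45 → go right; 57 > 47 → go right; 57 < 64 → go left; 57 < 62 → go left. Place as left child of 62.
Insert 20: 20 < 45 → go left; 20 < 24 → go left. Place as left child of 24.
Insert 52: 52 > 45 → go right; 52 > 47 → go right; 52 < 64 → go left; 52 < 62 → go left; 52 < 57 → go left. Place as left child of 57.
Insert 12: 12 < 45 → go left; 12 < 24 → go left; 12 < 20 → go left. Place as left child of 20.
Insert 53: 53 > 45 → go right; 53 > 47 → go right; 53 < 64 → go left; 53 < 62 → go left; 53 < 57 → go left; 53 > 52 → go right. Place as right child of 52.
Insert 23: 23 < 45 → go left; 23 < 24 → go left; 23 > 20 → go right. Place as right child of 20.
Insert 51: 51 > 45 → go right; 51 > 47 → go right; 51 < 64 → go left; 51 < 62 → go left; 51 < 57 → go left; 51 < 52 → go left. Place as left child of 52.
Insert 18: 18 < 45 → go left; 18 < 24 → go left; 18 < 20 → go left; 18 > 12 → go right. Place as right child of 12.
Insert 22: 22 < 45 → go left; 22 < 24 → go left; 22 > 20 → go right; 22 < 23 → go left. Place as left child of 23.

Leaves: 18, 22, 31, 51, 53 — 5 in total.

5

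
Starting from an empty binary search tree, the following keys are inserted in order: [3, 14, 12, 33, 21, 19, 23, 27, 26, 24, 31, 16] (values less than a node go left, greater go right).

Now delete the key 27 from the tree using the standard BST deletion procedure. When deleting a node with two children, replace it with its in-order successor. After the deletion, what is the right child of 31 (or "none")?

none

3: root
14: right child of 3 (depth 1)
12: left child of 14 (depth 2)
33: right child of 14 (depth 2)
21: left child of 33 (depth 3)
19: left child of 21 (depth 4)
23: right child of 21 (depth 4)
27: right child of 23 (depth 5)
26: left child of 27 (depth 6)
24: left child of 26 (depth 7)
31: right child of 27 (depth 6)
16: left child of 19 (depth 5)

Delete 27 (two children — replace with in-order successor).
After deletion, 31's right child: none.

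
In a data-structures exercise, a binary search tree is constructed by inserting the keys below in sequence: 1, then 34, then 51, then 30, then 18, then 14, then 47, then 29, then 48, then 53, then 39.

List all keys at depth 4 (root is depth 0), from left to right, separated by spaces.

1: root
34: right child of 1 (depth 1)
51: right child of 34 (depth 2)
30: left child of 34 (depth 2)
18: left child of 30 (depth 3)
14: left child of 18 (depth 4)
47: left child of 51 (depth 3)
29: right child of 18 (depth 4)
48: right child of 47 (depth 4)
53: right child of 51 (depth 3)
39: left child of 47 (depth 4)

14 29 39 48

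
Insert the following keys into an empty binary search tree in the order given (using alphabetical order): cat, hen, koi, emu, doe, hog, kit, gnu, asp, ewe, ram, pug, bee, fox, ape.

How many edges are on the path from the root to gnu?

3

cat: root
hen: right child of cat (depth 1)
koi: right child of hen (depth 2)
emu: left child of hen (depth 2)
doe: left child of emu (depth 3)
hog: left child of koi (depth 3)
kit: right child of hog (depth 4)
gnu: right child of emu (depth 3)
asp: left child of cat (depth 1)
ewe: left child of gnu (depth 4)
ram: right child of koi (depth 3)
pug: left child of ram (depth 4)
bee: right child of asp (depth 2)
fox: right child of ewe (depth 5)
ape: left child of asp (depth 2)

Path to gnu: cat → hen → emu → gnu, which is 3 edges.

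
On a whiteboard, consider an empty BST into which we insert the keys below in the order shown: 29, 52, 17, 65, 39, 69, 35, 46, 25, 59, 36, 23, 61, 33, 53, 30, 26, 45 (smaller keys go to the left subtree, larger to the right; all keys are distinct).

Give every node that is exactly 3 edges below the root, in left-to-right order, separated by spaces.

23 26 35 46 59 69

29: root
52: right child of 29 (depth 1)
17: left child of 29 (depth 1)
65: right child of 52 (depth 2)
39: left child of 52 (depth 2)
69: right child of 65 (depth 3)
35: left child of 39 (depth 3)
46: right child of 39 (depth 3)
25: right child of 17 (depth 2)
59: left child of 65 (depth 3)
36: right child of 35 (depth 4)
23: left child of 25 (depth 3)
61: right child of 59 (depth 4)
33: left child of 35 (depth 4)
53: left child of 59 (depth 4)
30: left child of 33 (depth 5)
26: right child of 25 (depth 3)
45: left child of 46 (depth 4)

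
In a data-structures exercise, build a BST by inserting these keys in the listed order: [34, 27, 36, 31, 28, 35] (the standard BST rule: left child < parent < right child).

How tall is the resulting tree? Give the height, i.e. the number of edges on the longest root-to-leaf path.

3

Resulting structure (node: left, right):
  34: L=27, R=36
  27: L=–, R=31
  36: L=35, R=–
  31: L=28, R=–
  28: L=–, R=–
  35: L=–, R=–

The deepest node is 28 at depth 3.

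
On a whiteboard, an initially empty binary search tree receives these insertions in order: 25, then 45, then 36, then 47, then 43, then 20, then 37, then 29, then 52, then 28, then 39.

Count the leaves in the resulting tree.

4

Insert 25: tree is empty, so 25 becomes the root.
Insert 45: 45 > 25 → go right. Place as right child of 25.
Insert 36: 36 > 25 → go right; 36 < 45 → go left. Place as left child of 45.
Insert 47: 47 > 25 → go right; 47 > 45 → go right. Place as right child of 45.
Insert 43: 43 > 25 → go right; 43 < 45 → go left; 43 > 36 → go right. Place as right child of 36.
Insert 20: 20 < 25 → go left. Place as left child of 25.
Insert 37: 37 > 25 → go right; 37 < 45 → go left; 37 > 36 → go right; 37 < 43 → go left. Place as left child of 43.
Insert 29: 29 > 25 → go right; 29 < 45 → go left; 29 < 36 → go left. Place as left child of 36.
Insert 52: 52 > 25 → go right; 52 > 45 → go right; 52 > 47 → go right. Place as right child of 47.
Insert 28: 28 > 25 → go right; 28 < 45 → go left; 28 < 36 → go left; 28 < 29 → go left. Place as left child of 29.
Insert 39: 39 > 25 → go right; 39 < 45 → go left; 39 > 36 → go right; 39 < 43 → go left; 39 > 37 → go right. Place as right child of 37.

Leaves: 20, 28, 39, 52 — 4 in total.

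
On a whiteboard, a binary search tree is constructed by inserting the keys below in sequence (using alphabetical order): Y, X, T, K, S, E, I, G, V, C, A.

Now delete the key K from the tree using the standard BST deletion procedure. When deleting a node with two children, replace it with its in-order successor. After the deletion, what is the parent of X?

Y

Resulting structure (node: left, right):
  Y: L=X, R=–
  X: L=T, R=–
  T: L=K, R=V
  K: L=E, R=S
  S: L=–, R=–
  E: L=C, R=I
  I: L=G, R=–
  G: L=–, R=–
  V: L=–, R=–
  C: L=A, R=–
  A: L=–, R=–

Delete K (two children — replace with in-order successor).
After deletion, X's parent is Y.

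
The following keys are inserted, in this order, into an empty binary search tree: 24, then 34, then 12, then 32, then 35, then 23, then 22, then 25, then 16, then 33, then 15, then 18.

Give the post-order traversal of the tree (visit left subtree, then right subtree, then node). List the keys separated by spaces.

Resulting structure (node: left, right):
  24: L=12, R=34
  34: L=32, R=35
  12: L=–, R=23
  32: L=25, R=33
  35: L=–, R=–
  23: L=22, R=–
  22: L=16, R=–
  25: L=–, R=–
  16: L=15, R=18
  33: L=–, R=–
  15: L=–, R=–
  18: L=–, R=–

15 18 16 22 23 12 25 33 32 35 34 24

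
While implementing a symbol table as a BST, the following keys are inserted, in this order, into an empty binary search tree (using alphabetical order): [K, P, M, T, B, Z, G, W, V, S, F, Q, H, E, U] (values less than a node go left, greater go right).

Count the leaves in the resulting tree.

Insert K: tree is empty, so K becomes the root.
Insert P: P > K → go right. Place as right child of K.
Insert M: M > K → go right; M < P → go left. Place as left child of P.
Insert T: T > K → go right; T > P → go right. Place as right child of P.
Insert B: B < K → go left. Place as left child of K.
Insert Z: Z > K → go right; Z > P → go right; Z > T → go right. Place as right child of T.
Insert G: G < K → go left; G > B → go right. Place as right child of B.
Insert W: W > K → go right; W > P → go right; W > T → go right; W < Z → go left. Place as left child of Z.
Insert V: V > K → go right; V > P → go right; V > T → go right; V < Z → go left; V < W → go left. Place as left child of W.
Insert S: S > K → go right; S > P → go right; S < T → go left. Place as left child of T.
Insert F: F < K → go left; F > B → go right; F < G → go left. Place as left child of G.
Insert Q: Q > K → go right; Q > P → go right; Q < T → go left; Q < S → go left. Place as left child of S.
Insert H: H < K → go left; H > B → go right; H > G → go right. Place as right child of G.
Insert E: E < K → go left; E > B → go right; E < G → go left; E < F → go left. Place as left child of F.
Insert U: U > K → go right; U > P → go right; U > T → go right; U < Z → go left; U < W → go left; U < V → go left. Place as left child of V.

Leaves: E, H, M, Q, U — 5 in total.

5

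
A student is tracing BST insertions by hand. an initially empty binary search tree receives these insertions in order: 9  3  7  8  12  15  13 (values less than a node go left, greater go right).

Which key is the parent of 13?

9: root
3: left child of 9 (depth 1)
7: right child of 3 (depth 2)
8: right child of 7 (depth 3)
12: right child of 9 (depth 1)
15: right child of 12 (depth 2)
13: left child of 15 (depth 3)

15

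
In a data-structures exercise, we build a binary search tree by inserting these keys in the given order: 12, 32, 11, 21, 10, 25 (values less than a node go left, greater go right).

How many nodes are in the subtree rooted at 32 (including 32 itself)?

3

Resulting structure (node: left, right):
  12: L=11, R=32
  32: L=21, R=–
  11: L=10, R=–
  21: L=–, R=25
  10: L=–, R=–
  25: L=–, R=–

Subtree rooted at 32 contains: 32, 21, 25 — 3 nodes.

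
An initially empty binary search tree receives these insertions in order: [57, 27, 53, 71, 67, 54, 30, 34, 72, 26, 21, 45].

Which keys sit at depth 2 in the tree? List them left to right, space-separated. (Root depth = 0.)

Insert 57: tree is empty, so 57 becomes the root.
Insert 27: 27 < 57 → go left. Place as left child of 57.
Insert 53: 53 < 57 → go left; 53 > 27 → go right. Place as right child of 27.
Insert 71: 71 > 57 → go right. Place as right child of 57.
Insert 67: 67 > 57 → go right; 67 < 71 → go left. Place as left child of 71.
Insert 54: 54 < 57 → go left; 54 > 27 → go right; 54 > 53 → go right. Place as right child of 53.
Insert 30: 30 < 57 → go left; 30 > 27 → go right; 30 < 53 → go left. Place as left child of 53.
Insert 34: 34 < 57 → go left; 34 > 27 → go right; 34 < 53 → go left; 34 > 30 → go right. Place as right child of 30.
Insert 72: 72 > 57 → go right; 72 > 71 → go right. Place as right child of 71.
Insert 26: 26 < 57 → go left; 26 < 27 → go left. Place as left child of 27.
Insert 21: 21 < 57 → go left; 21 < 27 → go left; 21 < 26 → go left. Place as left child of 26.
Insert 45: 45 < 57 → go left; 45 > 27 → go right; 45 < 53 → go left; 45 > 30 → go right; 45 > 34 → go right. Place as right child of 34.

26 53 67 72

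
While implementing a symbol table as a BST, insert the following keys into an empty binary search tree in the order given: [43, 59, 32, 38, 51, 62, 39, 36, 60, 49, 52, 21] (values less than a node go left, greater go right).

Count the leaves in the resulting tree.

Resulting structure (node: left, right):
  43: L=32, R=59
  59: L=51, R=62
  32: L=21, R=38
  38: L=36, R=39
  51: L=49, R=52
  62: L=60, R=–
  39: L=–, R=–
  36: L=–, R=–
  60: L=–, R=–
  49: L=–, R=–
  52: L=–, R=–
  21: L=–, R=–

Leaves: 21, 36, 39, 49, 52, 60 — 6 in total.

6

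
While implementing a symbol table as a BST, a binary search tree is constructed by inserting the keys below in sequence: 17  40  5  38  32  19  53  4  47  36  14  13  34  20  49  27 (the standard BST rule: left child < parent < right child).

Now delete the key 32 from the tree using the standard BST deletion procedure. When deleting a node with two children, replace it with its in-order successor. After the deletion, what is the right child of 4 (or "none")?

17: root
40: right child of 17 (depth 1)
5: left child of 17 (depth 1)
38: left child of 40 (depth 2)
32: left child of 38 (depth 3)
19: left child of 32 (depth 4)
53: right child of 40 (depth 2)
4: left child of 5 (depth 2)
47: left child of 53 (depth 3)
36: right child of 32 (depth 4)
14: right child of 5 (depth 2)
13: left child of 14 (depth 3)
34: left child of 36 (depth 5)
20: right child of 19 (depth 5)
49: right child of 47 (depth 4)
27: right child of 20 (depth 6)

Delete 32 (two children — replace with in-order successor).
After deletion, 4's right child: none.

none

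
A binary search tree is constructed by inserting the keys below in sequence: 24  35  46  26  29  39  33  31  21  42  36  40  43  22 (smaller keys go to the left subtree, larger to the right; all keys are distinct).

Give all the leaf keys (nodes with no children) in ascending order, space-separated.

22 31 36 40 43

Insert 24: tree is empty, so 24 becomes the root.
Insert 35: 35 > 24 → go right. Place as right child of 24.
Insert 46: 46 > 24 → go right; 46 > 35 → go right. Place as right child of 35.
Insert 26: 26 > 24 → go right; 26 < 35 → go left. Place as left child of 35.
Insert 29: 29 > 24 → go right; 29 < 35 → go left; 29 > 26 → go right. Place as right child of 26.
Insert 39: 39 > 24 → go right; 39 > 35 → go right; 39 < 46 → go left. Place as left child of 46.
Insert 33: 33 > 24 → go right; 33 < 35 → go left; 33 > 26 → go right; 33 > 29 → go right. Place as right child of 29.
Insert 31: 31 > 24 → go right; 31 < 35 → go left; 31 > 26 → go right; 31 > 29 → go right; 31 < 33 → go left. Place as left child of 33.
Insert 21: 21 < 24 → go left. Place as left child of 24.
Insert 42: 42 > 24 → go right; 42 > 35 → go right; 42 < 46 → go left; 42 > 39 → go right. Place as right child of 39.
Insert 36: 36 > 24 → go right; 36 > 35 → go right; 36 < 46 → go left; 36 < 39 → go left. Place as left child of 39.
Insert 40: 40 > 24 → go right; 40 > 35 → go right; 40 < 46 → go left; 40 > 39 → go right; 40 < 42 → go left. Place as left child of 42.
Insert 43: 43 > 24 → go right; 43 > 35 → go right; 43 < 46 → go left; 43 > 39 → go right; 43 > 42 → go right. Place as right child of 42.
Insert 22: 22 < 24 → go left; 22 > 21 → go right. Place as right child of 21.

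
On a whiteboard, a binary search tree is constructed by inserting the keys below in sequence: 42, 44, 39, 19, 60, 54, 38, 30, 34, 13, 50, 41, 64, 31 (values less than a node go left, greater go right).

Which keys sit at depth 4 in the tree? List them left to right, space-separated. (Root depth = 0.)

42: root
44: right child of 42 (depth 1)
39: left child of 42 (depth 1)
19: left child of 39 (depth 2)
60: right child of 44 (depth 2)
54: left child of 60 (depth 3)
38: right child of 19 (depth 3)
30: left child of 38 (depth 4)
34: right child of 30 (depth 5)
13: left child of 19 (depth 3)
50: left child of 54 (depth 4)
41: right child of 39 (depth 2)
64: right child of 60 (depth 3)
31: left child of 34 (depth 6)

30 50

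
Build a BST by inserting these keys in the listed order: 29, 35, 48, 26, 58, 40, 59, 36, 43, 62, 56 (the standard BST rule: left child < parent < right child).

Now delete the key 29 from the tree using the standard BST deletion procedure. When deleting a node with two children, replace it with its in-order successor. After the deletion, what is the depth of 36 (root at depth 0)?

3

29: root
35: right child of 29 (depth 1)
48: right child of 35 (depth 2)
26: left child of 29 (depth 1)
58: right child of 48 (depth 3)
40: left child of 48 (depth 3)
59: right child of 58 (depth 4)
36: left child of 40 (depth 4)
43: right child of 40 (depth 4)
62: right child of 59 (depth 5)
56: left child of 58 (depth 4)

Delete 29 (two children — replace with in-order successor).
After deletion, path to 36: 35 → 48 → 40 → 36.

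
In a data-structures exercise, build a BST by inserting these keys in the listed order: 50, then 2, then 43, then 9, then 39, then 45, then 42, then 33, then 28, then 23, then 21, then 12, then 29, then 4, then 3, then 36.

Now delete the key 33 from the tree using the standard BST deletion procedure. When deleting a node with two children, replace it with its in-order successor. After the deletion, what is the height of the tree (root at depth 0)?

9

Resulting structure (node: left, right):
  50: L=2, R=–
  2: L=–, R=43
  43: L=9, R=45
  9: L=4, R=39
  39: L=33, R=42
  45: L=–, R=–
  42: L=–, R=–
  33: L=28, R=36
  28: L=23, R=29
  23: L=21, R=–
  21: L=12, R=–
  12: L=–, R=–
  29: L=–, R=–
  4: L=3, R=–
  3: L=–, R=–
  36: L=–, R=–

Delete 33 (two children — replace with in-order successor).
After deletion, deepest node is 12 at depth 9.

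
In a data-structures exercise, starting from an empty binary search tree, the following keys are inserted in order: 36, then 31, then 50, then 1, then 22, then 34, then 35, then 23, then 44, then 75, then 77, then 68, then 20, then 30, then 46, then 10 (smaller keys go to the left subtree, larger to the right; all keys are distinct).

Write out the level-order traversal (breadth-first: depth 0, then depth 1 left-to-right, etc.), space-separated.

36: root
31: left child of 36 (depth 1)
50: right child of 36 (depth 1)
1: left child of 31 (depth 2)
22: right child of 1 (depth 3)
34: right child of 31 (depth 2)
35: right child of 34 (depth 3)
23: right child of 22 (depth 4)
44: left child of 50 (depth 2)
75: right child of 50 (depth 2)
77: right child of 75 (depth 3)
68: left child of 75 (depth 3)
20: left child of 22 (depth 4)
30: right child of 23 (depth 5)
46: right child of 44 (depth 3)
10: left child of 20 (depth 5)

36 31 50 1 34 44 75 22 35 46 68 77 20 23 10 30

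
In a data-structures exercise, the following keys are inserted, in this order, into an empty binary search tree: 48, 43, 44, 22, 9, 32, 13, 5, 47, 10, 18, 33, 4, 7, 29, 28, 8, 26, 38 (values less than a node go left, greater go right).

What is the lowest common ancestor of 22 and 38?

22

48: root
43: left child of 48 (depth 1)
44: right child of 43 (depth 2)
22: left child of 43 (depth 2)
9: left child of 22 (depth 3)
32: right child of 22 (depth 3)
13: right child of 9 (depth 4)
5: left child of 9 (depth 4)
47: right child of 44 (depth 3)
10: left child of 13 (depth 5)
18: right child of 13 (depth 5)
33: right child of 32 (depth 4)
4: left child of 5 (depth 5)
7: right child of 5 (depth 5)
29: left child of 32 (depth 4)
28: left child of 29 (depth 5)
8: right child of 7 (depth 6)
26: left child of 28 (depth 6)
38: right child of 33 (depth 5)

Path to 22: 48 → 43 → 22
Path to 38: 48 → 43 → 22 → 32 → 33 → 38
22 lies on both paths and is an ancestor of the other node.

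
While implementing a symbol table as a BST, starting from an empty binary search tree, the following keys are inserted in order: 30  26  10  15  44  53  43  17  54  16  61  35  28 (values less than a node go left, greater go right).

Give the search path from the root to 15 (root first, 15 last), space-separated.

Insert 30: tree is empty, so 30 becomes the root.
Insert 26: 26 < 30 → go left. Place as left child of 30.
Insert 10: 10 < 30 → go left; 10 < 26 → go left. Place as left child of 26.
Insert 15: 15 < 30 → go left; 15 < 26 → go left; 15 > 10 → go right. Place as right child of 10.
Insert 44: 44 > 30 → go right. Place as right child of 30.
Insert 53: 53 > 30 → go right; 53 > 44 → go right. Place as right child of 44.
Insert 43: 43 > 30 → go right; 43 < 44 → go left. Place as left child of 44.
Insert 17: 17 < 30 → go left; 17 < 26 → go left; 17 > 10 → go right; 17 > 15 → go right. Place as right child of 15.
Insert 54: 54 > 30 → go right; 54 > 44 → go right; 54 > 53 → go right. Place as right child of 53.
Insert 16: 16 < 30 → go left; 16 < 26 → go left; 16 > 10 → go right; 16 > 15 → go right; 16 < 17 → go left. Place as left child of 17.
Insert 61: 61 > 30 → go right; 61 > 44 → go right; 61 > 53 → go right; 61 > 54 → go right. Place as right child of 54.
Insert 35: 35 > 30 → go right; 35 < 44 → go left; 35 < 43 → go left. Place as left child of 43.
Insert 28: 28 < 30 → go left; 28 > 26 → go right. Place as right child of 26.

30 26 10 15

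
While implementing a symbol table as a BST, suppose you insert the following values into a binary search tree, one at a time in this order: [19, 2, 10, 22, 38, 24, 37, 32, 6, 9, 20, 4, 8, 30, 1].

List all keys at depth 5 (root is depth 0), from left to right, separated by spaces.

8 32

19: root
2: left child of 19 (depth 1)
10: right child of 2 (depth 2)
22: right child of 19 (depth 1)
38: right child of 22 (depth 2)
24: left child of 38 (depth 3)
37: right child of 24 (depth 4)
32: left child of 37 (depth 5)
6: left child of 10 (depth 3)
9: right child of 6 (depth 4)
20: left child of 22 (depth 2)
4: left child of 6 (depth 4)
8: left child of 9 (depth 5)
30: left child of 32 (depth 6)
1: left child of 2 (depth 2)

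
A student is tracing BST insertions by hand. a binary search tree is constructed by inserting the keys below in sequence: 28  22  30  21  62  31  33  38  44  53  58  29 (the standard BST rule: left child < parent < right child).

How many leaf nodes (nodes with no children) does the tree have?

3

Insert 28: tree is empty, so 28 becomes the root.
Insert 22: 22 < 28 → go left. Place as left child of 28.
Insert 30: 30 > 28 → go right. Place as right child of 28.
Insert 21: 21 < 28 → go left; 21 < 22 → go left. Place as left child of 22.
Insert 62: 62 > 28 → go right; 62 > 30 → go right. Place as right child of 30.
Insert 31: 31 > 28 → go right; 31 > 30 → go right; 31 < 62 → go left. Place as left child of 62.
Insert 33: 33 > 28 → go right; 33 > 30 → go right; 33 < 62 → go left; 33 > 31 → go right. Place as right child of 31.
Insert 38: 38 > 28 → go right; 38 > 30 → go right; 38 < 62 → go left; 38 > 31 → go right; 38 > 33 → go right. Place as right child of 33.
Insert 44: 44 > 28 → go right; 44 > 30 → go right; 44 < 62 → go left; 44 > 31 → go right; 44 > 33 → go right; 44 > 38 → go right. Place as right child of 38.
Insert 53: 53 > 28 → go right; 53 > 30 → go right; 53 < 62 → go left; 53 > 31 → go right; 53 > 33 → go right; 53 > 38 → go right; 53 > 44 → go right. Place as right child of 44.
Insert 58: 58 > 28 → go right; 58 > 30 → go right; 58 < 62 → go left; 58 > 31 → go right; 58 > 33 → go right; 58 > 38 → go right; 58 > 44 → go right; 58 > 53 → go right. Place as right child of 53.
Insert 29: 29 > 28 → go right; 29 < 30 → go left. Place as left child of 30.

Leaves: 21, 29, 58 — 3 in total.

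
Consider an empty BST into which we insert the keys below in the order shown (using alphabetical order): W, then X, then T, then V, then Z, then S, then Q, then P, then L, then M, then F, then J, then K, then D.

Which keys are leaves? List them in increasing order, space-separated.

D K M V Z

W: root
X: right child of W (depth 1)
T: left child of W (depth 1)
V: right child of T (depth 2)
Z: right child of X (depth 2)
S: left child of T (depth 2)
Q: left child of S (depth 3)
P: left child of Q (depth 4)
L: left child of P (depth 5)
M: right child of L (depth 6)
F: left child of L (depth 6)
J: right child of F (depth 7)
K: right child of J (depth 8)
D: left child of F (depth 7)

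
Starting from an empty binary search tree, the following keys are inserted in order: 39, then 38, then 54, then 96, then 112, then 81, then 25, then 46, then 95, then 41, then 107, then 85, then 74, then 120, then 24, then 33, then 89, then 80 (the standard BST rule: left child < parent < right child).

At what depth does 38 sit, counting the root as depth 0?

1

39: root
38: left child of 39 (depth 1)
54: right child of 39 (depth 1)
96: right child of 54 (depth 2)
112: right child of 96 (depth 3)
81: left child of 96 (depth 3)
25: left child of 38 (depth 2)
46: left child of 54 (depth 2)
95: right child of 81 (depth 4)
41: left child of 46 (depth 3)
107: left child of 112 (depth 4)
85: left child of 95 (depth 5)
74: left child of 81 (depth 4)
120: right child of 112 (depth 4)
24: left child of 25 (depth 3)
33: right child of 25 (depth 3)
89: right child of 85 (depth 6)
80: right child of 74 (depth 5)

Path to 38: 39 → 38, which is 1 edge.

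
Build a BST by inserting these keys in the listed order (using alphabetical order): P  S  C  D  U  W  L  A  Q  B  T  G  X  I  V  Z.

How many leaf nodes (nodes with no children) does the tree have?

6

P: root
S: right child of P (depth 1)
C: left child of P (depth 1)
D: right child of C (depth 2)
U: right child of S (depth 2)
W: right child of U (depth 3)
L: right child of D (depth 3)
A: left child of C (depth 2)
Q: left child of S (depth 2)
B: right child of A (depth 3)
T: left child of U (depth 3)
G: left child of L (depth 4)
X: right child of W (depth 4)
I: right child of G (depth 5)
V: left child of W (depth 4)
Z: right child of X (depth 5)

Leaves: B, I, Q, T, V, Z — 6 in total.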